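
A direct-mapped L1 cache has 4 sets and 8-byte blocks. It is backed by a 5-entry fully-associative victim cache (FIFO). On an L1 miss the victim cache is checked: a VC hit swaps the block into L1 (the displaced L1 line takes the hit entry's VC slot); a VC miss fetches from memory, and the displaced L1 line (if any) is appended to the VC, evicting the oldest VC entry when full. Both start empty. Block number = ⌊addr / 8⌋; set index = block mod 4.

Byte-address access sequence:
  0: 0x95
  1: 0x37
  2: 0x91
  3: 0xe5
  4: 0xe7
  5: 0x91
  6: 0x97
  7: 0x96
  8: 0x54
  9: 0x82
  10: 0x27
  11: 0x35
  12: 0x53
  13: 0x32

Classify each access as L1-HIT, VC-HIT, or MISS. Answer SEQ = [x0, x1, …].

0: 0x95 (blk 18, set 2) → MISS  vc=[]
1: 0x37 (blk 6, set 2) → MISS  vc=[18]
2: 0x91 (blk 18, set 2) → VC-HIT  vc=[6]
3: 0xe5 (blk 28, set 0) → MISS  vc=[6]
4: 0xe7 (blk 28, set 0) → L1-HIT  vc=[6]
5: 0x91 (blk 18, set 2) → L1-HIT  vc=[6]
6: 0x97 (blk 18, set 2) → L1-HIT  vc=[6]
7: 0x96 (blk 18, set 2) → L1-HIT  vc=[6]
8: 0x54 (blk 10, set 2) → MISS  vc=[6, 18]
9: 0x82 (blk 16, set 0) → MISS  vc=[6, 18, 28]
10: 0x27 (blk 4, set 0) → MISS  vc=[6, 18, 28, 16]
11: 0x35 (blk 6, set 2) → VC-HIT  vc=[10, 18, 28, 16]
12: 0x53 (blk 10, set 2) → VC-HIT  vc=[6, 18, 28, 16]
13: 0x32 (blk 6, set 2) → VC-HIT  vc=[10, 18, 28, 16]

SEQ = [MISS, MISS, VC-HIT, MISS, L1-HIT, L1-HIT, L1-HIT, L1-HIT, MISS, MISS, MISS, VC-HIT, VC-HIT, VC-HIT]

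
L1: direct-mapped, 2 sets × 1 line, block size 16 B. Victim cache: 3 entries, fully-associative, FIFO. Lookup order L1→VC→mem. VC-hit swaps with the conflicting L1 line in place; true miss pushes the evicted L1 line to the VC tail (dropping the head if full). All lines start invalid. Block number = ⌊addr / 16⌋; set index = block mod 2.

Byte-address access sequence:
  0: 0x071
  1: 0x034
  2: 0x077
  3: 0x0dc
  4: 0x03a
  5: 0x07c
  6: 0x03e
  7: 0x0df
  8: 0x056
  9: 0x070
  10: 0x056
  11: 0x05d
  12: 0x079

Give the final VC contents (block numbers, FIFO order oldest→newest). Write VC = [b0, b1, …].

#0 0x71→b7/s1 MISS; vc=[]
#1 0x34→b3/s1 MISS; vc=[7]
#2 0x77→b7/s1 VC-HIT; vc=[3]
#3 0xdc→b13/s1 MISS; vc=[3,7]
#4 0x3a→b3/s1 VC-HIT; vc=[13,7]
#5 0x7c→b7/s1 VC-HIT; vc=[13,3]
#6 0x3e→b3/s1 VC-HIT; vc=[13,7]
#7 0xdf→b13/s1 VC-HIT; vc=[3,7]
#8 0x56→b5/s1 MISS; vc=[3,7,13]
#9 0x70→b7/s1 VC-HIT; vc=[3,5,13]
#10 0x56→b5/s1 VC-HIT; vc=[3,7,13]
#11 0x5d→b5/s1 L1-HIT; vc=[3,7,13]
#12 0x79→b7/s1 VC-HIT; vc=[3,5,13]

VC = [3, 5, 13]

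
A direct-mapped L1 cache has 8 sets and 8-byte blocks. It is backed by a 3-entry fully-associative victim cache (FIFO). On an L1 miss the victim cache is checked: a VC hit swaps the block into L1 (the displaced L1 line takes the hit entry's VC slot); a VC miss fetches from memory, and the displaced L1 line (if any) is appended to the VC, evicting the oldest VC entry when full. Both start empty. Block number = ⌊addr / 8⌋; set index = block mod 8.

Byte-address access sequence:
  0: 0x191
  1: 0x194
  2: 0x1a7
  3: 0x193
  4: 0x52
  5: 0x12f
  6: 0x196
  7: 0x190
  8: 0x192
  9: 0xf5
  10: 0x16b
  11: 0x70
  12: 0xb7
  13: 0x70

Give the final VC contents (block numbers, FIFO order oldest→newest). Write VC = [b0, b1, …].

VC = [37, 30, 22]

  [0] addr=0x191 blk=50 s=2: MISS | VC []
  [1] addr=0x194 blk=50 s=2: L1-HIT | VC []
  [2] addr=0x1a7 blk=52 s=4: MISS | VC []
  [3] addr=0x193 blk=50 s=2: L1-HIT | VC []
  [4] addr=0x52 blk=10 s=2: MISS | VC [50]
  [5] addr=0x12f blk=37 s=5: MISS | VC [50]
  [6] addr=0x196 blk=50 s=2: VC-HIT | VC [10]
  [7] addr=0x190 blk=50 s=2: L1-HIT | VC [10]
  [8] addr=0x192 blk=50 s=2: L1-HIT | VC [10]
  [9] addr=0xf5 blk=30 s=6: MISS | VC [10]
  [10] addr=0x16b blk=45 s=5: MISS | VC [10, 37]
  [11] addr=0x70 blk=14 s=6: MISS | VC [10, 37, 30]
  [12] addr=0xb7 blk=22 s=6: MISS | VC [37, 30, 14]
  [13] addr=0x70 blk=14 s=6: VC-HIT | VC [37, 30, 22]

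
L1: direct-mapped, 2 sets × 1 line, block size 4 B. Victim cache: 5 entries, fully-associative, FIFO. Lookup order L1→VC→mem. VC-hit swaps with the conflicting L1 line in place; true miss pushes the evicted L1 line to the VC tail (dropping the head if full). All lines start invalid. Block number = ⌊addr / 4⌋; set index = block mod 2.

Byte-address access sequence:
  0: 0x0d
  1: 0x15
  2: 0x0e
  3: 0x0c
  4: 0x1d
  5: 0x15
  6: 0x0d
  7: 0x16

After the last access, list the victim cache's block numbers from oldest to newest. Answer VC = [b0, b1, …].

0: 0xd (blk 3, set 1) → MISS  vc=[]
1: 0x15 (blk 5, set 1) → MISS  vc=[3]
2: 0xe (blk 3, set 1) → VC-HIT  vc=[5]
3: 0xc (blk 3, set 1) → L1-HIT  vc=[5]
4: 0x1d (blk 7, set 1) → MISS  vc=[5, 3]
5: 0x15 (blk 5, set 1) → VC-HIT  vc=[7, 3]
6: 0xd (blk 3, set 1) → VC-HIT  vc=[7, 5]
7: 0x16 (blk 5, set 1) → VC-HIT  vc=[7, 3]

VC = [7, 3]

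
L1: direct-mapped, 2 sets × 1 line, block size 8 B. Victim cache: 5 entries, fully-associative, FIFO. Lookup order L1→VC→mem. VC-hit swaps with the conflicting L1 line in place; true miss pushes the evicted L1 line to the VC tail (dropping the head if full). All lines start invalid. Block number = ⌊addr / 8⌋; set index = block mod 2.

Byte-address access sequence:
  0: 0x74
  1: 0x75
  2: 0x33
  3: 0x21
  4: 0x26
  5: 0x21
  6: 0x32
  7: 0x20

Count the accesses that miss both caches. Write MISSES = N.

MISSES = 3

  [0] addr=0x74 blk=14 s=0: MISS | VC []
  [1] addr=0x75 blk=14 s=0: L1-HIT | VC []
  [2] addr=0x33 blk=6 s=0: MISS | VC [14]
  [3] addr=0x21 blk=4 s=0: MISS | VC [14, 6]
  [4] addr=0x26 blk=4 s=0: L1-HIT | VC [14, 6]
  [5] addr=0x21 blk=4 s=0: L1-HIT | VC [14, 6]
  [6] addr=0x32 blk=6 s=0: VC-HIT | VC [14, 4]
  [7] addr=0x20 blk=4 s=0: VC-HIT | VC [14, 6]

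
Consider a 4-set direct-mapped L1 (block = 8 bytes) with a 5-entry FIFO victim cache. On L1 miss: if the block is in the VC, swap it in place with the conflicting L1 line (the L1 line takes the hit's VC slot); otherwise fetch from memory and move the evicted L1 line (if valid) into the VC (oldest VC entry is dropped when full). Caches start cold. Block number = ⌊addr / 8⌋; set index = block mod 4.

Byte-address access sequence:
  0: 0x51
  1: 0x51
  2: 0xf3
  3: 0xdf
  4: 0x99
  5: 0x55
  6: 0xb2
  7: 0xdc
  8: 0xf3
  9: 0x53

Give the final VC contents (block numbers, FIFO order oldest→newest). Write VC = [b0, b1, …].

VC = [22, 19, 30]

  [0] addr=0x51 blk=10 s=2: MISS | VC []
  [1] addr=0x51 blk=10 s=2: L1-HIT | VC []
  [2] addr=0xf3 blk=30 s=2: MISS | VC [10]
  [3] addr=0xdf blk=27 s=3: MISS | VC [10]
  [4] addr=0x99 blk=19 s=3: MISS | VC [10, 27]
  [5] addr=0x55 blk=10 s=2: VC-HIT | VC [30, 27]
  [6] addr=0xb2 blk=22 s=2: MISS | VC [30, 27, 10]
  [7] addr=0xdc blk=27 s=3: VC-HIT | VC [30, 19, 10]
  [8] addr=0xf3 blk=30 s=2: VC-HIT | VC [22, 19, 10]
  [9] addr=0x53 blk=10 s=2: VC-HIT | VC [22, 19, 30]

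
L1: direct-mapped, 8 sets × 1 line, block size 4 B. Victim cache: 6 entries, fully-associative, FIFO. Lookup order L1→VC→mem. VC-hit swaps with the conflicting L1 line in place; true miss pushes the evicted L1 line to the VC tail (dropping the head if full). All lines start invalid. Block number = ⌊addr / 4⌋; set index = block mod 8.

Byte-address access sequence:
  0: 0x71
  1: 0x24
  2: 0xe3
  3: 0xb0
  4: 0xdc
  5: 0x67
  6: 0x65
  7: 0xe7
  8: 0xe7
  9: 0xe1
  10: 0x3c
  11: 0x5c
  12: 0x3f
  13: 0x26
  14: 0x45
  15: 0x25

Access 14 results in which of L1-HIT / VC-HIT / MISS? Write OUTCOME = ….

OUTCOME = MISS

0: 0x71 (blk 28, set 4) → MISS  vc=[]
1: 0x24 (blk 9, set 1) → MISS  vc=[]
2: 0xe3 (blk 56, set 0) → MISS  vc=[]
3: 0xb0 (blk 44, set 4) → MISS  vc=[28]
4: 0xdc (blk 55, set 7) → MISS  vc=[28]
5: 0x67 (blk 25, set 1) → MISS  vc=[28, 9]
6: 0x65 (blk 25, set 1) → L1-HIT  vc=[28, 9]
7: 0xe7 (blk 57, set 1) → MISS  vc=[28, 9, 25]
8: 0xe7 (blk 57, set 1) → L1-HIT  vc=[28, 9, 25]
9: 0xe1 (blk 56, set 0) → L1-HIT  vc=[28, 9, 25]
10: 0x3c (blk 15, set 7) → MISS  vc=[28, 9, 25, 55]
11: 0x5c (blk 23, set 7) → MISS  vc=[28, 9, 25, 55, 15]
12: 0x3f (blk 15, set 7) → VC-HIT  vc=[28, 9, 25, 55, 23]
13: 0x26 (blk 9, set 1) → VC-HIT  vc=[28, 57, 25, 55, 23]
14: 0x45 (blk 17, set 1) → MISS  vc=[28, 57, 25, 55, 23, 9]
15: 0x25 (blk 9, set 1) → VC-HIT  vc=[28, 57, 25, 55, 23, 17]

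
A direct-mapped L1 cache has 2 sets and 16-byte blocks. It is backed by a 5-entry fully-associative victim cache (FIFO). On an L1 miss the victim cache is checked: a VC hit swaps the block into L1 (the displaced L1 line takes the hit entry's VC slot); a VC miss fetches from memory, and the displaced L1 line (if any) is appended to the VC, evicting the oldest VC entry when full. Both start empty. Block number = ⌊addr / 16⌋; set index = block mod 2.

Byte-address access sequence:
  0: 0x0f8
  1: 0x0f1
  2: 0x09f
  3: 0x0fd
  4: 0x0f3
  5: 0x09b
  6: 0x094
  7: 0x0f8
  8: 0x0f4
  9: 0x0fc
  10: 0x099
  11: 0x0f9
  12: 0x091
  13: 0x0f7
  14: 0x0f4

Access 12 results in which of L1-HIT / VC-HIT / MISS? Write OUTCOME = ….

OUTCOME = VC-HIT

  [0] addr=0xf8 blk=15 s=1: MISS | VC []
  [1] addr=0xf1 blk=15 s=1: L1-HIT | VC []
  [2] addr=0x9f blk=9 s=1: MISS | VC [15]
  [3] addr=0xfd blk=15 s=1: VC-HIT | VC [9]
  [4] addr=0xf3 blk=15 s=1: L1-HIT | VC [9]
  [5] addr=0x9b blk=9 s=1: VC-HIT | VC [15]
  [6] addr=0x94 blk=9 s=1: L1-HIT | VC [15]
  [7] addr=0xf8 blk=15 s=1: VC-HIT | VC [9]
  [8] addr=0xf4 blk=15 s=1: L1-HIT | VC [9]
  [9] addr=0xfc blk=15 s=1: L1-HIT | VC [9]
  [10] addr=0x99 blk=9 s=1: VC-HIT | VC [15]
  [11] addr=0xf9 blk=15 s=1: VC-HIT | VC [9]
  [12] addr=0x91 blk=9 s=1: VC-HIT | VC [15]
  [13] addr=0xf7 blk=15 s=1: VC-HIT | VC [9]
  [14] addr=0xf4 blk=15 s=1: L1-HIT | VC [9]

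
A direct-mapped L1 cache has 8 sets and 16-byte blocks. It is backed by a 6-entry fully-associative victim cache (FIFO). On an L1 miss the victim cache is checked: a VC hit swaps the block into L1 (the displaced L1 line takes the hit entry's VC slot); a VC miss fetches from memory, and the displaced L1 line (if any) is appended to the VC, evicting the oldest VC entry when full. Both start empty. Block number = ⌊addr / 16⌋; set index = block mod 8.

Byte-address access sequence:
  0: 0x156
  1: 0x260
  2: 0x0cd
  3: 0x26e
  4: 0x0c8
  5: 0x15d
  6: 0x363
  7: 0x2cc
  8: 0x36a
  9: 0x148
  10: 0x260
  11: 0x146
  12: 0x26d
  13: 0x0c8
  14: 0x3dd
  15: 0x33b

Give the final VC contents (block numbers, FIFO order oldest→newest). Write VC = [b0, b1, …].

VC = [54, 20, 44, 21]

  [0] addr=0x156 blk=21 s=5: MISS | VC []
  [1] addr=0x260 blk=38 s=6: MISS | VC []
  [2] addr=0xcd blk=12 s=4: MISS | VC []
  [3] addr=0x26e blk=38 s=6: L1-HIT | VC []
  [4] addr=0xc8 blk=12 s=4: L1-HIT | VC []
  [5] addr=0x15d blk=21 s=5: L1-HIT | VC []
  [6] addr=0x363 blk=54 s=6: MISS | VC [38]
  [7] addr=0x2cc blk=44 s=4: MISS | VC [38, 12]
  [8] addr=0x36a blk=54 s=6: L1-HIT | VC [38, 12]
  [9] addr=0x148 blk=20 s=4: MISS | VC [38, 12, 44]
  [10] addr=0x260 blk=38 s=6: VC-HIT | VC [54, 12, 44]
  [11] addr=0x146 blk=20 s=4: L1-HIT | VC [54, 12, 44]
  [12] addr=0x26d blk=38 s=6: L1-HIT | VC [54, 12, 44]
  [13] addr=0xc8 blk=12 s=4: VC-HIT | VC [54, 20, 44]
  [14] addr=0x3dd blk=61 s=5: MISS | VC [54, 20, 44, 21]
  [15] addr=0x33b blk=51 s=3: MISS | VC [54, 20, 44, 21]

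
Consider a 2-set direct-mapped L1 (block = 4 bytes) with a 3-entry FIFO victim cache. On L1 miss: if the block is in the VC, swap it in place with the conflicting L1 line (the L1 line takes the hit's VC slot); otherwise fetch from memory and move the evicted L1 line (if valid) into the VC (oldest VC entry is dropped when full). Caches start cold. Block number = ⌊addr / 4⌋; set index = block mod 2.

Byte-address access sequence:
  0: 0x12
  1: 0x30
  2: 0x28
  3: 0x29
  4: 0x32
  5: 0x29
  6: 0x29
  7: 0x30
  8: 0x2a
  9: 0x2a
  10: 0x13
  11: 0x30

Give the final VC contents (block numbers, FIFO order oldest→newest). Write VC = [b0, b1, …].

VC = [10, 4]

  [0] addr=0x12 blk=4 s=0: MISS | VC []
  [1] addr=0x30 blk=12 s=0: MISS | VC [4]
  [2] addr=0x28 blk=10 s=0: MISS | VC [4, 12]
  [3] addr=0x29 blk=10 s=0: L1-HIT | VC [4, 12]
  [4] addr=0x32 blk=12 s=0: VC-HIT | VC [4, 10]
  [5] addr=0x29 blk=10 s=0: VC-HIT | VC [4, 12]
  [6] addr=0x29 blk=10 s=0: L1-HIT | VC [4, 12]
  [7] addr=0x30 blk=12 s=0: VC-HIT | VC [4, 10]
  [8] addr=0x2a blk=10 s=0: VC-HIT | VC [4, 12]
  [9] addr=0x2a blk=10 s=0: L1-HIT | VC [4, 12]
  [10] addr=0x13 blk=4 s=0: VC-HIT | VC [10, 12]
  [11] addr=0x30 blk=12 s=0: VC-HIT | VC [10, 4]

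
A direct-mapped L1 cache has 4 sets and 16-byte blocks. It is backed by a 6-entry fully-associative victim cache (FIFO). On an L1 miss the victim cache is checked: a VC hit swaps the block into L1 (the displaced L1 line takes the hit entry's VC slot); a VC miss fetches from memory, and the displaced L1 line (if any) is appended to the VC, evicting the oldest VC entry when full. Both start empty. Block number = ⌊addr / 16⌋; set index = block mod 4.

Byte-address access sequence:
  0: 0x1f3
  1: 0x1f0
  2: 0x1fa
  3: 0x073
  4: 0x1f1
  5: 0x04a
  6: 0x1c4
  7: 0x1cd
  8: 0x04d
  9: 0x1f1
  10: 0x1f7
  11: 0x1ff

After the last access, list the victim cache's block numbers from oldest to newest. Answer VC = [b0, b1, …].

0: 0x1f3 (blk 31, set 3) → MISS  vc=[]
1: 0x1f0 (blk 31, set 3) → L1-HIT  vc=[]
2: 0x1fa (blk 31, set 3) → L1-HIT  vc=[]
3: 0x73 (blk 7, set 3) → MISS  vc=[31]
4: 0x1f1 (blk 31, set 3) → VC-HIT  vc=[7]
5: 0x4a (blk 4, set 0) → MISS  vc=[7]
6: 0x1c4 (blk 28, set 0) → MISS  vc=[7, 4]
7: 0x1cd (blk 28, set 0) → L1-HIT  vc=[7, 4]
8: 0x4d (blk 4, set 0) → VC-HIT  vc=[7, 28]
9: 0x1f1 (blk 31, set 3) → L1-HIT  vc=[7, 28]
10: 0x1f7 (blk 31, set 3) → L1-HIT  vc=[7, 28]
11: 0x1ff (blk 31, set 3) → L1-HIT  vc=[7, 28]

VC = [7, 28]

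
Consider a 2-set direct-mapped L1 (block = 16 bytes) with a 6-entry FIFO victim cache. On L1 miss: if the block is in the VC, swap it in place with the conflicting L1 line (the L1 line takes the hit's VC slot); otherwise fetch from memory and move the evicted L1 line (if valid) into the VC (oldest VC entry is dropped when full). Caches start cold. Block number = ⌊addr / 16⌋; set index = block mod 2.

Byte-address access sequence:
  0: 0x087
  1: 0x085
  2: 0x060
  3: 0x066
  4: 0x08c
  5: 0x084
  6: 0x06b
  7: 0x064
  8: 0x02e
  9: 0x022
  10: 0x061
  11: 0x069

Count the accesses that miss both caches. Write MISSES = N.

#0 0x87→b8/s0 MISS; vc=[]
#1 0x85→b8/s0 L1-HIT; vc=[]
#2 0x60→b6/s0 MISS; vc=[8]
#3 0x66→b6/s0 L1-HIT; vc=[8]
#4 0x8c→b8/s0 VC-HIT; vc=[6]
#5 0x84→b8/s0 L1-HIT; vc=[6]
#6 0x6b→b6/s0 VC-HIT; vc=[8]
#7 0x64→b6/s0 L1-HIT; vc=[8]
#8 0x2e→b2/s0 MISS; vc=[8,6]
#9 0x22→b2/s0 L1-HIT; vc=[8,6]
#10 0x61→b6/s0 VC-HIT; vc=[8,2]
#11 0x69→b6/s0 L1-HIT; vc=[8,2]

MISSES = 3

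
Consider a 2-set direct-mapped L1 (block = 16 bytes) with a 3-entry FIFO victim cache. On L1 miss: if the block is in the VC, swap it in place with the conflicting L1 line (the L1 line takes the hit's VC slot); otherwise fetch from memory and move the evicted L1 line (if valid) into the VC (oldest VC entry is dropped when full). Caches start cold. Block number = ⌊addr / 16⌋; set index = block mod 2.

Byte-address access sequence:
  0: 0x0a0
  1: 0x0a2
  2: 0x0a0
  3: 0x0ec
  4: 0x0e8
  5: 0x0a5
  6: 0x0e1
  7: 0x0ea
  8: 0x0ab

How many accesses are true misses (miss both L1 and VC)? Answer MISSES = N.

  [0] addr=0xa0 blk=10 s=0: MISS | VC []
  [1] addr=0xa2 blk=10 s=0: L1-HIT | VC []
  [2] addr=0xa0 blk=10 s=0: L1-HIT | VC []
  [3] addr=0xec blk=14 s=0: MISS | VC [10]
  [4] addr=0xe8 blk=14 s=0: L1-HIT | VC [10]
  [5] addr=0xa5 blk=10 s=0: VC-HIT | VC [14]
  [6] addr=0xe1 blk=14 s=0: VC-HIT | VC [10]
  [7] addr=0xea blk=14 s=0: L1-HIT | VC [10]
  [8] addr=0xab blk=10 s=0: VC-HIT | VC [14]

MISSES = 2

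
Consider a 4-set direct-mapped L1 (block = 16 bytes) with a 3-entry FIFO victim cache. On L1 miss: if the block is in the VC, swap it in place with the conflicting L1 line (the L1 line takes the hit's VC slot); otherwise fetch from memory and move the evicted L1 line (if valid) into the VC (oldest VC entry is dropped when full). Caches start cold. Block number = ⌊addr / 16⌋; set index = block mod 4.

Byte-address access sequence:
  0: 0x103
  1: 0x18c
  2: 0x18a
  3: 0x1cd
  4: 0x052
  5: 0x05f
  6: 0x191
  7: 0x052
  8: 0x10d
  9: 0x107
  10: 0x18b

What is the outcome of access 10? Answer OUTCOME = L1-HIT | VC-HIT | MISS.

#0 0x103→b16/s0 MISS; vc=[]
#1 0x18c→b24/s0 MISS; vc=[16]
#2 0x18a→b24/s0 L1-HIT; vc=[16]
#3 0x1cd→b28/s0 MISS; vc=[16,24]
#4 0x52→b5/s1 MISS; vc=[16,24]
#5 0x5f→b5/s1 L1-HIT; vc=[16,24]
#6 0x191→b25/s1 MISS; vc=[16,24,5]
#7 0x52→b5/s1 VC-HIT; vc=[16,24,25]
#8 0x10d→b16/s0 VC-HIT; vc=[28,24,25]
#9 0x107→b16/s0 L1-HIT; vc=[28,24,25]
#10 0x18b→b24/s0 VC-HIT; vc=[28,16,25]

OUTCOME = VC-HIT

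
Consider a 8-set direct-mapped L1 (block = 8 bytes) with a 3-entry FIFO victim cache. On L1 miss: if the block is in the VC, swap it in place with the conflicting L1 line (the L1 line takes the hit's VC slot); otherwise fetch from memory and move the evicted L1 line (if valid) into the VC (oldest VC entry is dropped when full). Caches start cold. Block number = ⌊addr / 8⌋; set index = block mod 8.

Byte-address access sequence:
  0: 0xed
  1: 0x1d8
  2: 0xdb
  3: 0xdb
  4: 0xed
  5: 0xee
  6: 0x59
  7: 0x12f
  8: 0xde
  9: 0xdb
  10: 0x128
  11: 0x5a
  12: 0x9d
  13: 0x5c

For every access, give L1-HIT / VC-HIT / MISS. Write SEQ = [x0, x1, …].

#0 0xed→b29/s5 MISS; vc=[]
#1 0x1d8→b59/s3 MISS; vc=[]
#2 0xdb→b27/s3 MISS; vc=[59]
#3 0xdb→b27/s3 L1-HIT; vc=[59]
#4 0xed→b29/s5 L1-HIT; vc=[59]
#5 0xee→b29/s5 L1-HIT; vc=[59]
#6 0x59→b11/s3 MISS; vc=[59,27]
#7 0x12f→b37/s5 MISS; vc=[59,27,29]
#8 0xde→b27/s3 VC-HIT; vc=[59,11,29]
#9 0xdb→b27/s3 L1-HIT; vc=[59,11,29]
#10 0x128→b37/s5 L1-HIT; vc=[59,11,29]
#11 0x5a→b11/s3 VC-HIT; vc=[59,27,29]
#12 0x9d→b19/s3 MISS; vc=[27,29,11]
#13 0x5c→b11/s3 VC-HIT; vc=[27,29,19]

SEQ = [MISS, MISS, MISS, L1-HIT, L1-HIT, L1-HIT, MISS, MISS, VC-HIT, L1-HIT, L1-HIT, VC-HIT, MISS, VC-HIT]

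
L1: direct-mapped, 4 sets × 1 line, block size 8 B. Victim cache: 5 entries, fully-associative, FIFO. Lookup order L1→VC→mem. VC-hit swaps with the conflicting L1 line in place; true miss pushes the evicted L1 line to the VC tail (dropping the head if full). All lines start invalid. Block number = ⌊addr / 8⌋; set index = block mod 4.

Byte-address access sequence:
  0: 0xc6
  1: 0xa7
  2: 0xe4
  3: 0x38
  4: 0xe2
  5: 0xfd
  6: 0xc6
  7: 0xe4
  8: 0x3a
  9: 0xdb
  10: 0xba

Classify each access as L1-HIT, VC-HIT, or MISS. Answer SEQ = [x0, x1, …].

SEQ = [MISS, MISS, MISS, MISS, L1-HIT, MISS, VC-HIT, VC-HIT, VC-HIT, MISS, MISS]

0: 0xc6 (blk 24, set 0) → MISS  vc=[]
1: 0xa7 (blk 20, set 0) → MISS  vc=[24]
2: 0xe4 (blk 28, set 0) → MISS  vc=[24, 20]
3: 0x38 (blk 7, set 3) → MISS  vc=[24, 20]
4: 0xe2 (blk 28, set 0) → L1-HIT  vc=[24, 20]
5: 0xfd (blk 31, set 3) → MISS  vc=[24, 20, 7]
6: 0xc6 (blk 24, set 0) → VC-HIT  vc=[28, 20, 7]
7: 0xe4 (blk 28, set 0) → VC-HIT  vc=[24, 20, 7]
8: 0x3a (blk 7, set 3) → VC-HIT  vc=[24, 20, 31]
9: 0xdb (blk 27, set 3) → MISS  vc=[24, 20, 31, 7]
10: 0xba (blk 23, set 3) → MISS  vc=[24, 20, 31, 7, 27]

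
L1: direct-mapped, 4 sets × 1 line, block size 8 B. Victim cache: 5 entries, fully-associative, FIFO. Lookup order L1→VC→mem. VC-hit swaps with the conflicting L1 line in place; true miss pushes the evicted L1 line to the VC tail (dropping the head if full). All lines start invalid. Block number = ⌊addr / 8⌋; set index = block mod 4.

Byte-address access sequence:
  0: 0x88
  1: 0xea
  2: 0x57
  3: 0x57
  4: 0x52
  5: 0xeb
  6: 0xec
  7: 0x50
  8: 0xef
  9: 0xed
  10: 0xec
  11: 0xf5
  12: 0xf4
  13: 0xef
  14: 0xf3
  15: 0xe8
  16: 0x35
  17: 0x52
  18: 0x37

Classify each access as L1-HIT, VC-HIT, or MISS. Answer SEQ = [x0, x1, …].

0: 0x88 (blk 17, set 1) → MISS  vc=[]
1: 0xea (blk 29, set 1) → MISS  vc=[17]
2: 0x57 (blk 10, set 2) → MISS  vc=[17]
3: 0x57 (blk 10, set 2) → L1-HIT  vc=[17]
4: 0x52 (blk 10, set 2) → L1-HIT  vc=[17]
5: 0xeb (blk 29, set 1) → L1-HIT  vc=[17]
6: 0xec (blk 29, set 1) → L1-HIT  vc=[17]
7: 0x50 (blk 10, set 2) → L1-HIT  vc=[17]
8: 0xef (blk 29, set 1) → L1-HIT  vc=[17]
9: 0xed (blk 29, set 1) → L1-HIT  vc=[17]
10: 0xec (blk 29, set 1) → L1-HIT  vc=[17]
11: 0xf5 (blk 30, set 2) → MISS  vc=[17, 10]
12: 0xf4 (blk 30, set 2) → L1-HIT  vc=[17, 10]
13: 0xef (blk 29, set 1) → L1-HIT  vc=[17, 10]
14: 0xf3 (blk 30, set 2) → L1-HIT  vc=[17, 10]
15: 0xe8 (blk 29, set 1) → L1-HIT  vc=[17, 10]
16: 0x35 (blk 6, set 2) → MISS  vc=[17, 10, 30]
17: 0x52 (blk 10, set 2) → VC-HIT  vc=[17, 6, 30]
18: 0x37 (blk 6, set 2) → VC-HIT  vc=[17, 10, 30]

SEQ = [MISS, MISS, MISS, L1-HIT, L1-HIT, L1-HIT, L1-HIT, L1-HIT, L1-HIT, L1-HIT, L1-HIT, MISS, L1-HIT, L1-HIT, L1-HIT, L1-HIT, MISS, VC-HIT, VC-HIT]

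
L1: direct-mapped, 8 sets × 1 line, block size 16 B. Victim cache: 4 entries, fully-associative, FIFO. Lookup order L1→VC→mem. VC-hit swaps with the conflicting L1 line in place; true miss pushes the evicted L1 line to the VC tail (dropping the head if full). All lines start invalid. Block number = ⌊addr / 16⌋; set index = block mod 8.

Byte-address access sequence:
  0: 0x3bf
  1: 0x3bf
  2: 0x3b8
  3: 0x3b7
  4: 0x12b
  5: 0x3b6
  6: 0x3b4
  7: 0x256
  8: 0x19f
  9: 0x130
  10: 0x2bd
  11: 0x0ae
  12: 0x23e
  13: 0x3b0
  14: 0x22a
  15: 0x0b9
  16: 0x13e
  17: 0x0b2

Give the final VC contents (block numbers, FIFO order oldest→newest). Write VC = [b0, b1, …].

VC = [43, 10, 59, 19]

0: 0x3bf (blk 59, set 3) → MISS  vc=[]
1: 0x3bf (blk 59, set 3) → L1-HIT  vc=[]
2: 0x3b8 (blk 59, set 3) → L1-HIT  vc=[]
3: 0x3b7 (blk 59, set 3) → L1-HIT  vc=[]
4: 0x12b (blk 18, set 2) → MISS  vc=[]
5: 0x3b6 (blk 59, set 3) → L1-HIT  vc=[]
6: 0x3b4 (blk 59, set 3) → L1-HIT  vc=[]
7: 0x256 (blk 37, set 5) → MISS  vc=[]
8: 0x19f (blk 25, set 1) → MISS  vc=[]
9: 0x130 (blk 19, set 3) → MISS  vc=[59]
10: 0x2bd (blk 43, set 3) → MISS  vc=[59, 19]
11: 0xae (blk 10, set 2) → MISS  vc=[59, 19, 18]
12: 0x23e (blk 35, set 3) → MISS  vc=[59, 19, 18, 43]
13: 0x3b0 (blk 59, set 3) → VC-HIT  vc=[35, 19, 18, 43]
14: 0x22a (blk 34, set 2) → MISS  vc=[19, 18, 43, 10]
15: 0xb9 (blk 11, set 3) → MISS  vc=[18, 43, 10, 59]
16: 0x13e (blk 19, set 3) → MISS  vc=[43, 10, 59, 11]
17: 0xb2 (blk 11, set 3) → VC-HIT  vc=[43, 10, 59, 19]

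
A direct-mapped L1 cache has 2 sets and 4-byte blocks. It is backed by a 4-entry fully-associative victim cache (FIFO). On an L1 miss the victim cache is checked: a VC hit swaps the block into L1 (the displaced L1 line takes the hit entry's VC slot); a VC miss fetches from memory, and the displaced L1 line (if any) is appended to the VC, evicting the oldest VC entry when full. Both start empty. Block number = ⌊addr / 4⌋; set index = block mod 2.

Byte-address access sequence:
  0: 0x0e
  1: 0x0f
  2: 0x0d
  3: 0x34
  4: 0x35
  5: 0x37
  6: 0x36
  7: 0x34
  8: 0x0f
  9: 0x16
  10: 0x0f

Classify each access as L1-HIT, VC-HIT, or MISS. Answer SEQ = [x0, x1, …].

SEQ = [MISS, L1-HIT, L1-HIT, MISS, L1-HIT, L1-HIT, L1-HIT, L1-HIT, VC-HIT, MISS, VC-HIT]

0: 0xe (blk 3, set 1) → MISS  vc=[]
1: 0xf (blk 3, set 1) → L1-HIT  vc=[]
2: 0xd (blk 3, set 1) → L1-HIT  vc=[]
3: 0x34 (blk 13, set 1) → MISS  vc=[3]
4: 0x35 (blk 13, set 1) → L1-HIT  vc=[3]
5: 0x37 (blk 13, set 1) → L1-HIT  vc=[3]
6: 0x36 (blk 13, set 1) → L1-HIT  vc=[3]
7: 0x34 (blk 13, set 1) → L1-HIT  vc=[3]
8: 0xf (blk 3, set 1) → VC-HIT  vc=[13]
9: 0x16 (blk 5, set 1) → MISS  vc=[13, 3]
10: 0xf (blk 3, set 1) → VC-HIT  vc=[13, 5]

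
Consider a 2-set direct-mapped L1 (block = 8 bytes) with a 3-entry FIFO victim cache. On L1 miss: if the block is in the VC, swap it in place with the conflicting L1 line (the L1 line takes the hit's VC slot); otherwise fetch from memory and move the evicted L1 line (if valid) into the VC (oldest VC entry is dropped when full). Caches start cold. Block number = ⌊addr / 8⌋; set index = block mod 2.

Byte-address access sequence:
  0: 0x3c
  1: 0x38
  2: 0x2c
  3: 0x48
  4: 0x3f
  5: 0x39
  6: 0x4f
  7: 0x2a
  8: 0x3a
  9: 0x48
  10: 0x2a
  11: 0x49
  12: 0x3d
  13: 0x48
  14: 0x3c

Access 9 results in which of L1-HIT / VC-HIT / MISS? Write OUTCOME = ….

OUTCOME = VC-HIT

0: 0x3c (blk 7, set 1) → MISS  vc=[]
1: 0x38 (blk 7, set 1) → L1-HIT  vc=[]
2: 0x2c (blk 5, set 1) → MISS  vc=[7]
3: 0x48 (blk 9, set 1) → MISS  vc=[7, 5]
4: 0x3f (blk 7, set 1) → VC-HIT  vc=[9, 5]
5: 0x39 (blk 7, set 1) → L1-HIT  vc=[9, 5]
6: 0x4f (blk 9, set 1) → VC-HIT  vc=[7, 5]
7: 0x2a (blk 5, set 1) → VC-HIT  vc=[7, 9]
8: 0x3a (blk 7, set 1) → VC-HIT  vc=[5, 9]
9: 0x48 (blk 9, set 1) → VC-HIT  vc=[5, 7]
10: 0x2a (blk 5, set 1) → VC-HIT  vc=[9, 7]
11: 0x49 (blk 9, set 1) → VC-HIT  vc=[5, 7]
12: 0x3d (blk 7, set 1) → VC-HIT  vc=[5, 9]
13: 0x48 (blk 9, set 1) → VC-HIT  vc=[5, 7]
14: 0x3c (blk 7, set 1) → VC-HIT  vc=[5, 9]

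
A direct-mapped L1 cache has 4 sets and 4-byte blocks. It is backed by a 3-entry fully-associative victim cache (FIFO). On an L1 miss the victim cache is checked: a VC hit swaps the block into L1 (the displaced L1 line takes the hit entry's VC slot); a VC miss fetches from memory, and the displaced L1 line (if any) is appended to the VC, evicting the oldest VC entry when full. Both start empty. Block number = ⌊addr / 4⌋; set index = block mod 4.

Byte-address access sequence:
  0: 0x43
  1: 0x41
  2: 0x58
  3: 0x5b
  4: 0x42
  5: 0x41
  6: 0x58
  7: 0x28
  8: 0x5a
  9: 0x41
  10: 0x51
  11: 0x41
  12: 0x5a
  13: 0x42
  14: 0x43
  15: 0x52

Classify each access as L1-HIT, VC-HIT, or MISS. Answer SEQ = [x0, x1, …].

SEQ = [MISS, L1-HIT, MISS, L1-HIT, L1-HIT, L1-HIT, L1-HIT, MISS, VC-HIT, L1-HIT, MISS, VC-HIT, L1-HIT, L1-HIT, L1-HIT, VC-HIT]

0: 0x43 (blk 16, set 0) → MISS  vc=[]
1: 0x41 (blk 16, set 0) → L1-HIT  vc=[]
2: 0x58 (blk 22, set 2) → MISS  vc=[]
3: 0x5b (blk 22, set 2) → L1-HIT  vc=[]
4: 0x42 (blk 16, set 0) → L1-HIT  vc=[]
5: 0x41 (blk 16, set 0) → L1-HIT  vc=[]
6: 0x58 (blk 22, set 2) → L1-HIT  vc=[]
7: 0x28 (blk 10, set 2) → MISS  vc=[22]
8: 0x5a (blk 22, set 2) → VC-HIT  vc=[10]
9: 0x41 (blk 16, set 0) → L1-HIT  vc=[10]
10: 0x51 (blk 20, set 0) → MISS  vc=[10, 16]
11: 0x41 (blk 16, set 0) → VC-HIT  vc=[10, 20]
12: 0x5a (blk 22, set 2) → L1-HIT  vc=[10, 20]
13: 0x42 (blk 16, set 0) → L1-HIT  vc=[10, 20]
14: 0x43 (blk 16, set 0) → L1-HIT  vc=[10, 20]
15: 0x52 (blk 20, set 0) → VC-HIT  vc=[10, 16]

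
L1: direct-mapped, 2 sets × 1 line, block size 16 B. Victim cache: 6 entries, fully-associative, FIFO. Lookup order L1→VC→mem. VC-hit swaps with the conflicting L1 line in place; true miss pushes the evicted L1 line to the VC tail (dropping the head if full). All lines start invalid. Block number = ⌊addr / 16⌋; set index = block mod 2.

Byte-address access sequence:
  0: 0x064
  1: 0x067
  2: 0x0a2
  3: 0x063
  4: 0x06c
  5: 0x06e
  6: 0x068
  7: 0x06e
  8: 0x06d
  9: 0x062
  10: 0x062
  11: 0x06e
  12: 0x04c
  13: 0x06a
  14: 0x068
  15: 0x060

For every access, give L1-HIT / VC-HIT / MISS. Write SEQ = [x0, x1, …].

SEQ = [MISS, L1-HIT, MISS, VC-HIT, L1-HIT, L1-HIT, L1-HIT, L1-HIT, L1-HIT, L1-HIT, L1-HIT, L1-HIT, MISS, VC-HIT, L1-HIT, L1-HIT]

#0 0x64→b6/s0 MISS; vc=[]
#1 0x67→b6/s0 L1-HIT; vc=[]
#2 0xa2→b10/s0 MISS; vc=[6]
#3 0x63→b6/s0 VC-HIT; vc=[10]
#4 0x6c→b6/s0 L1-HIT; vc=[10]
#5 0x6e→b6/s0 L1-HIT; vc=[10]
#6 0x68→b6/s0 L1-HIT; vc=[10]
#7 0x6e→b6/s0 L1-HIT; vc=[10]
#8 0x6d→b6/s0 L1-HIT; vc=[10]
#9 0x62→b6/s0 L1-HIT; vc=[10]
#10 0x62→b6/s0 L1-HIT; vc=[10]
#11 0x6e→b6/s0 L1-HIT; vc=[10]
#12 0x4c→b4/s0 MISS; vc=[10,6]
#13 0x6a→b6/s0 VC-HIT; vc=[10,4]
#14 0x68→b6/s0 L1-HIT; vc=[10,4]
#15 0x60→b6/s0 L1-HIT; vc=[10,4]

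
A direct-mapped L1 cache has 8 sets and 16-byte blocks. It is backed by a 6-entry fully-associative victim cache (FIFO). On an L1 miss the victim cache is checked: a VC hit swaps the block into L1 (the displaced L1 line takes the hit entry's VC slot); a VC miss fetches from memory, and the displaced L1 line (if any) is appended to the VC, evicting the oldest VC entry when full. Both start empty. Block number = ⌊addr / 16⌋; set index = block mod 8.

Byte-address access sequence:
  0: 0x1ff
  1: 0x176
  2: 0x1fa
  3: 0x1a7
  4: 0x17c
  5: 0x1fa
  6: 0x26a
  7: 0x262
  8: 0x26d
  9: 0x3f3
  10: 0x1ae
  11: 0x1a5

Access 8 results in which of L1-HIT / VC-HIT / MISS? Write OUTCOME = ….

OUTCOME = L1-HIT

  [0] addr=0x1ff blk=31 s=7: MISS | VC []
  [1] addr=0x176 blk=23 s=7: MISS | VC [31]
  [2] addr=0x1fa blk=31 s=7: VC-HIT | VC [23]
  [3] addr=0x1a7 blk=26 s=2: MISS | VC [23]
  [4] addr=0x17c blk=23 s=7: VC-HIT | VC [31]
  [5] addr=0x1fa blk=31 s=7: VC-HIT | VC [23]
  [6] addr=0x26a blk=38 s=6: MISS | VC [23]
  [7] addr=0x262 blk=38 s=6: L1-HIT | VC [23]
  [8] addr=0x26d blk=38 s=6: L1-HIT | VC [23]
  [9] addr=0x3f3 blk=63 s=7: MISS | VC [23, 31]
  [10] addr=0x1ae blk=26 s=2: L1-HIT | VC [23, 31]
  [11] addr=0x1a5 blk=26 s=2: L1-HIT | VC [23, 31]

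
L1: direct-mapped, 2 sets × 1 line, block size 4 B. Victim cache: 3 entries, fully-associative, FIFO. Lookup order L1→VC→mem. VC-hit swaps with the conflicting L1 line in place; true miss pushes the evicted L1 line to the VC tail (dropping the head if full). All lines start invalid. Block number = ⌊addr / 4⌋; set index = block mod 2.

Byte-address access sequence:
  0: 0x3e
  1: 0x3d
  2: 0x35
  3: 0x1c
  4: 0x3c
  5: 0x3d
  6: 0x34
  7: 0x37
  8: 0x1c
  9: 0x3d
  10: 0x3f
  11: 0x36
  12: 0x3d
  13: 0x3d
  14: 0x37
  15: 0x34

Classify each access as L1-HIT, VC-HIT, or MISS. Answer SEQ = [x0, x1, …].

0: 0x3e (blk 15, set 1) → MISS  vc=[]
1: 0x3d (blk 15, set 1) → L1-HIT  vc=[]
2: 0x35 (blk 13, set 1) → MISS  vc=[15]
3: 0x1c (blk 7, set 1) → MISS  vc=[15, 13]
4: 0x3c (blk 15, set 1) → VC-HIT  vc=[7, 13]
5: 0x3d (blk 15, set 1) → L1-HIT  vc=[7, 13]
6: 0x34 (blk 13, set 1) → VC-HIT  vc=[7, 15]
7: 0x37 (blk 13, set 1) → L1-HIT  vc=[7, 15]
8: 0x1c (blk 7, set 1) → VC-HIT  vc=[13, 15]
9: 0x3d (blk 15, set 1) → VC-HIT  vc=[13, 7]
10: 0x3f (blk 15, set 1) → L1-HIT  vc=[13, 7]
11: 0x36 (blk 13, set 1) → VC-HIT  vc=[15, 7]
12: 0x3d (blk 15, set 1) → VC-HIT  vc=[13, 7]
13: 0x3d (blk 15, set 1) → L1-HIT  vc=[13, 7]
14: 0x37 (blk 13, set 1) → VC-HIT  vc=[15, 7]
15: 0x34 (blk 13, set 1) → L1-HIT  vc=[15, 7]

SEQ = [MISS, L1-HIT, MISS, MISS, VC-HIT, L1-HIT, VC-HIT, L1-HIT, VC-HIT, VC-HIT, L1-HIT, VC-HIT, VC-HIT, L1-HIT, VC-HIT, L1-HIT]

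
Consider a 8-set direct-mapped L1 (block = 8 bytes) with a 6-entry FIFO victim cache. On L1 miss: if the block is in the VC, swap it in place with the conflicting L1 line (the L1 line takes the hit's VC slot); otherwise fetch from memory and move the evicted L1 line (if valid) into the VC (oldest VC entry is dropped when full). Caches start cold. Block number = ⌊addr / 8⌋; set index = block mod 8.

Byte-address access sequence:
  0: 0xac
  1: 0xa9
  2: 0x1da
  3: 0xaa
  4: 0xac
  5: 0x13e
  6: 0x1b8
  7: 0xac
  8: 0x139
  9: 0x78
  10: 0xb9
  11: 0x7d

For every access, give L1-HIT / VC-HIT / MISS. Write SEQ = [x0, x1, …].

  [0] addr=0xac blk=21 s=5: MISS | VC []
  [1] addr=0xa9 blk=21 s=5: L1-HIT | VC []
  [2] addr=0x1da blk=59 s=3: MISS | VC []
  [3] addr=0xaa blk=21 s=5: L1-HIT | VC []
  [4] addr=0xac blk=21 s=5: L1-HIT | VC []
  [5] addr=0x13e blk=39 s=7: MISS | VC []
  [6] addr=0x1b8 blk=55 s=7: MISS | VC [39]
  [7] addr=0xac blk=21 s=5: L1-HIT | VC [39]
  [8] addr=0x139 blk=39 s=7: VC-HIT | VC [55]
  [9] addr=0x78 blk=15 s=7: MISS | VC [55, 39]
  [10] addr=0xb9 blk=23 s=7: MISS | VC [55, 39, 15]
  [11] addr=0x7d blk=15 s=7: VC-HIT | VC [55, 39, 23]

SEQ = [MISS, L1-HIT, MISS, L1-HIT, L1-HIT, MISS, MISS, L1-HIT, VC-HIT, MISS, MISS, VC-HIT]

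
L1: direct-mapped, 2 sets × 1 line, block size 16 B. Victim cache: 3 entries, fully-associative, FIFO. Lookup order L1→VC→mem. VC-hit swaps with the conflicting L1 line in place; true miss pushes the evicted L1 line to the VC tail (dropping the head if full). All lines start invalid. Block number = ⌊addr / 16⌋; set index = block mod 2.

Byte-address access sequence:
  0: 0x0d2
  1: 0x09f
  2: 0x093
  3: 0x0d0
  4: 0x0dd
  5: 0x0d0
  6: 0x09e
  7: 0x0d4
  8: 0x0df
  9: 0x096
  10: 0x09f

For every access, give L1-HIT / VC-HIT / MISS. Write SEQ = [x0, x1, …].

0: 0xd2 (blk 13, set 1) → MISS  vc=[]
1: 0x9f (blk 9, set 1) → MISS  vc=[13]
2: 0x93 (blk 9, set 1) → L1-HIT  vc=[13]
3: 0xd0 (blk 13, set 1) → VC-HIT  vc=[9]
4: 0xdd (blk 13, set 1) → L1-HIT  vc=[9]
5: 0xd0 (blk 13, set 1) → L1-HIT  vc=[9]
6: 0x9e (blk 9, set 1) → VC-HIT  vc=[13]
7: 0xd4 (blk 13, set 1) → VC-HIT  vc=[9]
8: 0xdf (blk 13, set 1) → L1-HIT  vc=[9]
9: 0x96 (blk 9, set 1) → VC-HIT  vc=[13]
10: 0x9f (blk 9, set 1) → L1-HIT  vc=[13]

SEQ = [MISS, MISS, L1-HIT, VC-HIT, L1-HIT, L1-HIT, VC-HIT, VC-HIT, L1-HIT, VC-HIT, L1-HIT]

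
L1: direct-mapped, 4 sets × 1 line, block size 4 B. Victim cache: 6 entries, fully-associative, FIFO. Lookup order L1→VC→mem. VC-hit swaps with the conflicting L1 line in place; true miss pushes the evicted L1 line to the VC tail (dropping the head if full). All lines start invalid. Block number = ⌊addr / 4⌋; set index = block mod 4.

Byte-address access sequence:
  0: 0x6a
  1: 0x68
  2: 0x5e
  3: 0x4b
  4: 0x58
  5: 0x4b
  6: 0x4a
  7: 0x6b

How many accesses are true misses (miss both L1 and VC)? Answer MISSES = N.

MISSES = 4

  [0] addr=0x6a blk=26 s=2: MISS | VC []
  [1] addr=0x68 blk=26 s=2: L1-HIT | VC []
  [2] addr=0x5e blk=23 s=3: MISS | VC []
  [3] addr=0x4b blk=18 s=2: MISS | VC [26]
  [4] addr=0x58 blk=22 s=2: MISS | VC [26, 18]
  [5] addr=0x4b blk=18 s=2: VC-HIT | VC [26, 22]
  [6] addr=0x4a blk=18 s=2: L1-HIT | VC [26, 22]
  [7] addr=0x6b blk=26 s=2: VC-HIT | VC [18, 22]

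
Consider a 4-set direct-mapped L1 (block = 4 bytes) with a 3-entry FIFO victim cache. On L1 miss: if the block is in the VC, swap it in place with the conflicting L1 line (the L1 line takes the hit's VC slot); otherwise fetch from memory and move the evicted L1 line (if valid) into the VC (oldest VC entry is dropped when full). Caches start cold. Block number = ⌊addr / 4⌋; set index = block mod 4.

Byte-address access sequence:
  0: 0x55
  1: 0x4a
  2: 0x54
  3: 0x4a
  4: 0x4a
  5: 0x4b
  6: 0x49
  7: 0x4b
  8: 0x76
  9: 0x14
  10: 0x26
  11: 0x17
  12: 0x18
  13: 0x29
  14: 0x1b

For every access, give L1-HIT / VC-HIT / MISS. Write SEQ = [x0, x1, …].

SEQ = [MISS, MISS, L1-HIT, L1-HIT, L1-HIT, L1-HIT, L1-HIT, L1-HIT, MISS, MISS, MISS, VC-HIT, MISS, MISS, VC-HIT]

  [0] addr=0x55 blk=21 s=1: MISS | VC []
  [1] addr=0x4a blk=18 s=2: MISS | VC []
  [2] addr=0x54 blk=21 s=1: L1-HIT | VC []
  [3] addr=0x4a blk=18 s=2: L1-HIT | VC []
  [4] addr=0x4a blk=18 s=2: L1-HIT | VC []
  [5] addr=0x4b blk=18 s=2: L1-HIT | VC []
  [6] addr=0x49 blk=18 s=2: L1-HIT | VC []
  [7] addr=0x4b blk=18 s=2: L1-HIT | VC []
  [8] addr=0x76 blk=29 s=1: MISS | VC [21]
  [9] addr=0x14 blk=5 s=1: MISS | VC [21, 29]
  [10] addr=0x26 blk=9 s=1: MISS | VC [21, 29, 5]
  [11] addr=0x17 blk=5 s=1: VC-HIT | VC [21, 29, 9]
  [12] addr=0x18 blk=6 s=2: MISS | VC [29, 9, 18]
  [13] addr=0x29 blk=10 s=2: MISS | VC [9, 18, 6]
  [14] addr=0x1b blk=6 s=2: VC-HIT | VC [9, 18, 10]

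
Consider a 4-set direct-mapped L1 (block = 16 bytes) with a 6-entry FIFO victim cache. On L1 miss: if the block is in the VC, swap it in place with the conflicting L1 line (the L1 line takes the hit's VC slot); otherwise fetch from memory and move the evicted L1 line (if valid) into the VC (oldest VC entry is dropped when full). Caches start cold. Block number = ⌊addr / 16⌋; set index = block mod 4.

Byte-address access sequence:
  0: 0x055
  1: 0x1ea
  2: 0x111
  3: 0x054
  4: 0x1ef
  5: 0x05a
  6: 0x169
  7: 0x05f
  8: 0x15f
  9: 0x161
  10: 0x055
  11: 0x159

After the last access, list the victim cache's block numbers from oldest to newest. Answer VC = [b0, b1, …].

VC = [17, 30, 5]

0: 0x55 (blk 5, set 1) → MISS  vc=[]
1: 0x1ea (blk 30, set 2) → MISS  vc=[]
2: 0x111 (blk 17, set 1) → MISS  vc=[5]
3: 0x54 (blk 5, set 1) → VC-HIT  vc=[17]
4: 0x1ef (blk 30, set 2) → L1-HIT  vc=[17]
5: 0x5a (blk 5, set 1) → L1-HIT  vc=[17]
6: 0x169 (blk 22, set 2) → MISS  vc=[17, 30]
7: 0x5f (blk 5, set 1) → L1-HIT  vc=[17, 30]
8: 0x15f (blk 21, set 1) → MISS  vc=[17, 30, 5]
9: 0x161 (blk 22, set 2) → L1-HIT  vc=[17, 30, 5]
10: 0x55 (blk 5, set 1) → VC-HIT  vc=[17, 30, 21]
11: 0x159 (blk 21, set 1) → VC-HIT  vc=[17, 30, 5]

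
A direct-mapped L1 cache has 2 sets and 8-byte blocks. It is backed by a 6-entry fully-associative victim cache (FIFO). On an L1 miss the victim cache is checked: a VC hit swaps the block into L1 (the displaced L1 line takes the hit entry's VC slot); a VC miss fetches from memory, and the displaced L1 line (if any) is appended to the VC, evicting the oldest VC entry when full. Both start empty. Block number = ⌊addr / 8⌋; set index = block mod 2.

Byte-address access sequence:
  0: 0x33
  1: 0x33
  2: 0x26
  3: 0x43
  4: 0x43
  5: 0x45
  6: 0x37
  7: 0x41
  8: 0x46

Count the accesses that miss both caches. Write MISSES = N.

MISSES = 3

#0 0x33→b6/s0 MISS; vc=[]
#1 0x33→b6/s0 L1-HIT; vc=[]
#2 0x26→b4/s0 MISS; vc=[6]
#3 0x43→b8/s0 MISS; vc=[6,4]
#4 0x43→b8/s0 L1-HIT; vc=[6,4]
#5 0x45→b8/s0 L1-HIT; vc=[6,4]
#6 0x37→b6/s0 VC-HIT; vc=[8,4]
#7 0x41→b8/s0 VC-HIT; vc=[6,4]
#8 0x46→b8/s0 L1-HIT; vc=[6,4]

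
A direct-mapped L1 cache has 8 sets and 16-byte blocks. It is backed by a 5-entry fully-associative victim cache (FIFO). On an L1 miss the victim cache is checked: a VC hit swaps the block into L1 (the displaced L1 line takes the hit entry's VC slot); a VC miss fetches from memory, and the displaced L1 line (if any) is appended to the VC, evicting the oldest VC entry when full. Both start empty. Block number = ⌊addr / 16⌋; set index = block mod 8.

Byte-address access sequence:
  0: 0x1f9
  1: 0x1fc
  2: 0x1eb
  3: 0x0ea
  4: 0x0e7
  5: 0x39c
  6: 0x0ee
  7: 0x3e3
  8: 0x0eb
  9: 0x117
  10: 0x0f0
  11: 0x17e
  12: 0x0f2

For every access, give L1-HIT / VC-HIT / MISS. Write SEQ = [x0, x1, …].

SEQ = [MISS, L1-HIT, MISS, MISS, L1-HIT, MISS, L1-HIT, MISS, VC-HIT, MISS, MISS, MISS, VC-HIT]

  [0] addr=0x1f9 blk=31 s=7: MISS | VC []
  [1] addr=0x1fc blk=31 s=7: L1-HIT | VC []
  [2] addr=0x1eb blk=30 s=6: MISS | VC []
  [3] addr=0xea blk=14 s=6: MISS | VC [30]
  [4] addr=0xe7 blk=14 s=6: L1-HIT | VC [30]
  [5] addr=0x39c blk=57 s=1: MISS | VC [30]
  [6] addr=0xee blk=14 s=6: L1-HIT | VC [30]
  [7] addr=0x3e3 blk=62 s=6: MISS | VC [30, 14]
  [8] addr=0xeb blk=14 s=6: VC-HIT | VC [30, 62]
  [9] addr=0x117 blk=17 s=1: MISS | VC [30, 62, 57]
  [10] addr=0xf0 blk=15 s=7: MISS | VC [30, 62, 57, 31]
  [11] addr=0x17e blk=23 s=7: MISS | VC [30, 62, 57, 31, 15]
  [12] addr=0xf2 blk=15 s=7: VC-HIT | VC [30, 62, 57, 31, 23]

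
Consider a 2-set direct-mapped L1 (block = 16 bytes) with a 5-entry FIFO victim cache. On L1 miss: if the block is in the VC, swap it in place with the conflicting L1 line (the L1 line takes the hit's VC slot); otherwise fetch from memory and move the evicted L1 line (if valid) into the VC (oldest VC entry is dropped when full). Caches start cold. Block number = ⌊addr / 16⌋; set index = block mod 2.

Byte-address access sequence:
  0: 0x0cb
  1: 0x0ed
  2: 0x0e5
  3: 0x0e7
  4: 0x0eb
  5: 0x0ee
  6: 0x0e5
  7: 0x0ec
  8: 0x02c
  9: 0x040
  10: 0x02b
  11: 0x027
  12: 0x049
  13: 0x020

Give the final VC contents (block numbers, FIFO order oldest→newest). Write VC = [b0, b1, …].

#0 0xcb→b12/s0 MISS; vc=[]
#1 0xed→b14/s0 MISS; vc=[12]
#2 0xe5→b14/s0 L1-HIT; vc=[12]
#3 0xe7→b14/s0 L1-HIT; vc=[12]
#4 0xeb→b14/s0 L1-HIT; vc=[12]
#5 0xee→b14/s0 L1-HIT; vc=[12]
#6 0xe5→b14/s0 L1-HIT; vc=[12]
#7 0xec→b14/s0 L1-HIT; vc=[12]
#8 0x2c→b2/s0 MISS; vc=[12,14]
#9 0x40→b4/s0 MISS; vc=[12,14,2]
#10 0x2b→b2/s0 VC-HIT; vc=[12,14,4]
#11 0x27→b2/s0 L1-HIT; vc=[12,14,4]
#12 0x49→b4/s0 VC-HIT; vc=[12,14,2]
#13 0x20→b2/s0 VC-HIT; vc=[12,14,4]

VC = [12, 14, 4]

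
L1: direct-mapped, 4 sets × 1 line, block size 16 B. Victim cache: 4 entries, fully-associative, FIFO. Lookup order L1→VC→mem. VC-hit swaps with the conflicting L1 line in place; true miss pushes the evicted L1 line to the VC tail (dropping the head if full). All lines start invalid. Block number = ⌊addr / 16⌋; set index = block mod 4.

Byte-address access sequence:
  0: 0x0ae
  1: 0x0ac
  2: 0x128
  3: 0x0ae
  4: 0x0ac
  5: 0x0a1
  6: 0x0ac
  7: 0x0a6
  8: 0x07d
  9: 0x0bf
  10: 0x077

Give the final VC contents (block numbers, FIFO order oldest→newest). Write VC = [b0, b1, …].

VC = [18, 11]

#0 0xae→b10/s2 MISS; vc=[]
#1 0xac→b10/s2 L1-HIT; vc=[]
#2 0x128→b18/s2 MISS; vc=[10]
#3 0xae→b10/s2 VC-HIT; vc=[18]
#4 0xac→b10/s2 L1-HIT; vc=[18]
#5 0xa1→b10/s2 L1-HIT; vc=[18]
#6 0xac→b10/s2 L1-HIT; vc=[18]
#7 0xa6→b10/s2 L1-HIT; vc=[18]
#8 0x7d→b7/s3 MISS; vc=[18]
#9 0xbf→b11/s3 MISS; vc=[18,7]
#10 0x77→b7/s3 VC-HIT; vc=[18,11]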